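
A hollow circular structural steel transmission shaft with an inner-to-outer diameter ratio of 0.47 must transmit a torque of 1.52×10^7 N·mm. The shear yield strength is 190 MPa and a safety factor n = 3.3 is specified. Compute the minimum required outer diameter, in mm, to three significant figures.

d_o = 112 mm

τ_allow = 190/3.3 = 57.58 MPa.
For a hollow shaft τ = 16T/[πd_o³(1−k⁴)] with k = 0.47, so 1−k⁴ = 0.9512.
d_o³ = 16T/[π τ_allow (1−k⁴)] = 16×1.5200×10^7/(π×57.58×0.9512) = 1.414×10^6 mm³.
d_o = 112.2 mm.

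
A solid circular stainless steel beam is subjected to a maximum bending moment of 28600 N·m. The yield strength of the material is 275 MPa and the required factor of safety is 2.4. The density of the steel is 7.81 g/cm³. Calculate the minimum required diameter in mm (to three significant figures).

d = 136 mm

σ_allow = 275/2.4 = 114.6 MPa.
For a solid circular section σ = 32M/(πd³), so d³ = 32M/(π σ_allow) = 32×2.8600×10^7/(π×114.6) = 2.542×10^6 mm³.
d = 136.5 mm.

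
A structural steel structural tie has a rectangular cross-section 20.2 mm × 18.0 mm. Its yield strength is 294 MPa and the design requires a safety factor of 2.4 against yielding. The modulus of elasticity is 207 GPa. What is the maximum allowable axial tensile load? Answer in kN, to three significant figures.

F_allow = 44.5 kN

σ_allow = 294/2.4 = 122.5 MPa.
A = 20.2×18.0 = 363.6 mm².
F_allow = σ_allow × A = 122.5×363.6 = 44540 N.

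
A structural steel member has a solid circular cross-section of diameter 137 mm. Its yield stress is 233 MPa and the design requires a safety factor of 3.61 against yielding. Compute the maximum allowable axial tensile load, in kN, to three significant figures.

σ_allow = 233/3.61 = 64.54 MPa.
A = πd²/4 = π×137²/4 = 14740 mm².
F_allow = σ_allow × A = 64.54×14740 = 951400 N.

F_allow = 951 kN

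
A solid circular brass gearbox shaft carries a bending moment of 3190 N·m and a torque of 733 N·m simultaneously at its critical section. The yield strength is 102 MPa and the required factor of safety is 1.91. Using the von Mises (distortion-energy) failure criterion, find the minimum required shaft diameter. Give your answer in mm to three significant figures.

σ_allow = σ_y/n = 102/1.91 = 53.40 MPa.
For a solid shaft σ_b = 32M/(πd³) and τ = 16T/(πd³), so the von Mises stress is σ' = (16/πd³)·√(4M²+3T²).
√(4M²+3T²) = √(4×(3.190×10^6)² + 3×(733000)²) = 6.505×10^6 N·mm.
d³ = 16×6.505×10^6/(π×53.40) = 620400 mm³.
d = 85.29 mm.

d = 85.3 mm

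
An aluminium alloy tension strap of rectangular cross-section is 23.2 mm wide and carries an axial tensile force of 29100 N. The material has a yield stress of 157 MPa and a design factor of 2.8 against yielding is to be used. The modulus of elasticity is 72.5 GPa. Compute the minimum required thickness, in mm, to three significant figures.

σ_allow = 157/2.8 = 56.07 MPa.
Required area A = F/σ_allow = 29100/56.07 = 519.0 mm².
t = A/w = 519.0/23.2 = 22.37 mm.

t = 22.4 mm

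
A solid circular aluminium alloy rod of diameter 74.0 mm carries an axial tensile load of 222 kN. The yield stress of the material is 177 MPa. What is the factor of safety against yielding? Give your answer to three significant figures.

A = πd²/4 = 4301 mm².
σ = F/A = 222000/4301 = 51.62 MPa.
n = 177/51.62 = 3.429.

n = 3.43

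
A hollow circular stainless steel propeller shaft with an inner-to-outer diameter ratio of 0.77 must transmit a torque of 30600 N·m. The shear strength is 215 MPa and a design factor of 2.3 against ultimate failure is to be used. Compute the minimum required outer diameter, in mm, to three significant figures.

τ_allow = 215/2.3 = 93.48 MPa.
For a hollow shaft τ = 16T/[πd_o³(1−k⁴)] with k = 0.77, so 1−k⁴ = 0.6485.
d_o³ = 16T/[π τ_allow (1−k⁴)] = 16×3.0600×10^7/(π×93.48×0.6485) = 2.571×10^6 mm³.
d_o = 137.0 mm.

d_o = 137 mm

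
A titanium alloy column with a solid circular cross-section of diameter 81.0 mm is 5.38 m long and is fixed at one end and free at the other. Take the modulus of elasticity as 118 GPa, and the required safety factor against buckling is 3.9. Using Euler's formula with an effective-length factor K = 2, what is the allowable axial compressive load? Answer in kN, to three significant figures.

P_allow = 5.45 kN

I = πd⁴/64 = π×81.0⁴/64 = 2.113×10^6 mm⁴.
Effective length L_e = KL = 2×5.38 m = 10760 mm.
Euler critical load P_cr = π²EI/L_e² = π²×118000×2.113×10^6/10760² = 21260 N.
P_allow = P_cr/n = 21260/3.9 = 5450 N.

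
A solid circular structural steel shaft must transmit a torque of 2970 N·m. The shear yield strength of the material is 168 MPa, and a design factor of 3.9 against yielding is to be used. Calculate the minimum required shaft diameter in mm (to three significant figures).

Allowable shear stress τ_allow = 168/3.9 = 43.08 MPa.
For a solid shaft τ = 16T/(πd³), so d³ = 16T/(π τ_allow) = 16×2970000/(π×43.08) = 351100 mm³.
d = (351100)^(1/3) = 70.55 mm.

d = 70.5 mm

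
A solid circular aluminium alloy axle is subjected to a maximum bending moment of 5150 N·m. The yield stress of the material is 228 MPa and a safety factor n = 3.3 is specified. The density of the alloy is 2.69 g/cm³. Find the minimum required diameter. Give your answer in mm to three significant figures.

σ_allow = 228/3.3 = 69.09 MPa.
For a solid circular section σ = 32M/(πd³), so d³ = 32M/(π σ_allow) = 32×5150000/(π×69.09) = 759300 mm³.
d = 91.23 mm.

d = 91.2 mm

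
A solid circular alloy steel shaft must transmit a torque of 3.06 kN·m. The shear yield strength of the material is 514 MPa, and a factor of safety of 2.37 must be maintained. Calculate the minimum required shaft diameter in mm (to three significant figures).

Allowable shear stress τ_allow = 514/2.37 = 216.9 MPa.
For a solid shaft τ = 16T/(πd³), so d³ = 16T/(π τ_allow) = 16×3060000/(π×216.9) = 71860 mm³.
d = (71860)^(1/3) = 41.57 mm.

d = 41.6 mm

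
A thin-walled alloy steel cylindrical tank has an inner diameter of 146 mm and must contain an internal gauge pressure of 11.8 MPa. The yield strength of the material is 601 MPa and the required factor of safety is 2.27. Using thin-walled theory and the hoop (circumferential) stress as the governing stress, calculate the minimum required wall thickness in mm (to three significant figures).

σ_allow = 601/2.27 = 264.8 MPa.
Hoop stress σ_h = pD/(2t), so t = pD/(2σ_allow) = 11.8×146/(2×264.8) = 3.254 mm.

t = 3.25 mm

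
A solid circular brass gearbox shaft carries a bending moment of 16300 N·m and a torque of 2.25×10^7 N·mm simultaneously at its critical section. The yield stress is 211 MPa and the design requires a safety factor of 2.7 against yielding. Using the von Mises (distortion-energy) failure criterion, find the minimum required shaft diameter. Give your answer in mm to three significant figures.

d = 149 mm

σ_allow = σ_y/n = 211/2.7 = 78.15 MPa.
For a solid shaft σ_b = 32M/(πd³) and τ = 16T/(πd³), so the von Mises stress is σ' = (16/πd³)·√(4M²+3T²).
√(4M²+3T²) = √(4×(1.630×10^7)² + 3×(2.250×10^7)²) = 5.081×10^7 N·mm.
d³ = 16×5.081×10^7/(π×78.15) = 3.311×10^6 mm³.
d = 149.0 mm.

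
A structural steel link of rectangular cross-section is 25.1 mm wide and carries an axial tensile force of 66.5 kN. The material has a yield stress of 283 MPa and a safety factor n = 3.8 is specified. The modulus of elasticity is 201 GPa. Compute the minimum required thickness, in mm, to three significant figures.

σ_allow = 283/3.8 = 74.47 MPa.
Required area A = F/σ_allow = 66500/74.47 = 892.9 mm².
t = A/w = 892.9/25.1 = 35.58 mm.

t = 35.6 mm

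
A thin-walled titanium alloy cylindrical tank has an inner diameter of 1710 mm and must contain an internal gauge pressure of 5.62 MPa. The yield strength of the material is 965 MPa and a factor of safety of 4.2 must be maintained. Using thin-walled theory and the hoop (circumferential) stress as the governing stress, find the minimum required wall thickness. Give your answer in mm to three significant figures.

t = 20.9 mm

σ_allow = 965/4.2 = 229.8 MPa.
Hoop stress σ_h = pD/(2t), so t = pD/(2σ_allow) = 5.62×1710/(2×229.8) = 20.91 mm.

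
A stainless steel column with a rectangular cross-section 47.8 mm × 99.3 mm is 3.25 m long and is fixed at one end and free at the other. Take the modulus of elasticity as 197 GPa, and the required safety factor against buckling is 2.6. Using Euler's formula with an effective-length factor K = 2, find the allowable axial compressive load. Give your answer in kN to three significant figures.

P_allow = 16.0 kN

Buckling occurs about the weak axis: I_min = h·b³/12 = 99.3×47.8³/12 = 903800 mm⁴ (b = 47.8 mm is the smaller dimension).
Effective length L_e = KL = 2×3.25 m = 6500 mm.
Euler critical load P_cr = π²EI/L_e² = π²×197000×903800/6500² = 41590 N.
P_allow = P_cr/n = 41590/2.6 = 16000 N.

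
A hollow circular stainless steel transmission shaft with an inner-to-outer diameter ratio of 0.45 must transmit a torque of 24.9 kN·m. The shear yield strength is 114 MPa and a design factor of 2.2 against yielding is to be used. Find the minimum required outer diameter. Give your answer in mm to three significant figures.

τ_allow = 114/2.2 = 51.82 MPa.
For a hollow shaft τ = 16T/[πd_o³(1−k⁴)] with k = 0.45, so 1−k⁴ = 0.9590.
d_o³ = 16T/[π τ_allow (1−k⁴)] = 16×2.4900×10^7/(π×51.82×0.9590) = 2.552×10^6 mm³.
d_o = 136.7 mm.

d_o = 137 mm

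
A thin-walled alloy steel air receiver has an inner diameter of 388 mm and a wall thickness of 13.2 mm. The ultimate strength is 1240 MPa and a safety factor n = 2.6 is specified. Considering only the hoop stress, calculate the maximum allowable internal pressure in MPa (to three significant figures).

σ_allow = 1240/2.6 = 476.9 MPa.
σ_h = pD/(2t) → p_allow = 2σ_allow t/D = 2×476.9×13.2/388 = 32.45 MPa.

p_allow = 32.5 MPa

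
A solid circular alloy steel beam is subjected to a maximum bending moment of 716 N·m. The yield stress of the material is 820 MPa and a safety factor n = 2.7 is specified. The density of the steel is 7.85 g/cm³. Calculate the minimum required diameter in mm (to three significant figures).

d = 28.9 mm

σ_allow = 820/2.7 = 303.7 MPa.
For a solid circular section σ = 32M/(πd³), so d³ = 32M/(π σ_allow) = 32×716000/(π×303.7) = 24010 mm³.
d = 28.85 mm.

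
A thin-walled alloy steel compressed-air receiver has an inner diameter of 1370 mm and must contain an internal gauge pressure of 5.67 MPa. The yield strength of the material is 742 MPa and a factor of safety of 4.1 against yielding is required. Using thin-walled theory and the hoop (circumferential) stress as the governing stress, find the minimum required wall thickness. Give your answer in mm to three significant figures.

t = 21.5 mm

σ_allow = 742/4.1 = 181.0 MPa.
Hoop stress σ_h = pD/(2t), so t = pD/(2σ_allow) = 5.67×1370/(2×181.0) = 21.46 mm.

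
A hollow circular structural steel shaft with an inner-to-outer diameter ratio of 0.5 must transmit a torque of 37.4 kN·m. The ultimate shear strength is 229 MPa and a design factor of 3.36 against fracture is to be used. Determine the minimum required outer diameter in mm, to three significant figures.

d_o = 144 mm

τ_allow = 229/3.36 = 68.15 MPa.
For a hollow shaft τ = 16T/[πd_o³(1−k⁴)] with k = 0.5, so 1−k⁴ = 0.9375.
d_o³ = 16T/[π τ_allow (1−k⁴)] = 16×3.7400×10^7/(π×68.15×0.9375) = 2.981×10^6 mm³.
d_o = 143.9 mm.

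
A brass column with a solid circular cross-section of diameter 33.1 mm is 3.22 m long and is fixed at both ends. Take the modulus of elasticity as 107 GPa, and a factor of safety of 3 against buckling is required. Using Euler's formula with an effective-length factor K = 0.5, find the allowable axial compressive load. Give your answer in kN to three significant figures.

P_allow = 8.00 kN

I = πd⁴/64 = π×33.1⁴/64 = 58920 mm⁴.
Effective length L_e = KL = 0.5×3.22 m = 1610 mm.
Euler critical load P_cr = π²EI/L_e² = π²×107000×58920/1610² = 24010 N.
P_allow = P_cr/n = 24010/3 = 8002 N.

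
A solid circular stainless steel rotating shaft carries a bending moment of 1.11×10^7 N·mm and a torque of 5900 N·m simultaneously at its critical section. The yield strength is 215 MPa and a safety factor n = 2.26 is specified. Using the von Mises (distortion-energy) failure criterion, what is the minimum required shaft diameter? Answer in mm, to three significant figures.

d = 109 mm

σ_allow = σ_y/n = 215/2.26 = 95.13 MPa.
For a solid shaft σ_b = 32M/(πd³) and τ = 16T/(πd³), so the von Mises stress is σ' = (16/πd³)·√(4M²+3T²).
√(4M²+3T²) = √(4×(1.110×10^7)² + 3×(5.900×10^6)²) = 2.444×10^7 N·mm.
d³ = 16×2.444×10^7/(π×95.13) = 1.308×10^6 mm³.
d = 109.4 mm.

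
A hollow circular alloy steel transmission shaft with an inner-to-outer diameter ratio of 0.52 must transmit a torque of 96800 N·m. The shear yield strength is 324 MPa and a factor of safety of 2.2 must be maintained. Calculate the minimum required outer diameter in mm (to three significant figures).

d_o = 153 mm

τ_allow = 324/2.2 = 147.3 MPa.
For a hollow shaft τ = 16T/[πd_o³(1−k⁴)] with k = 0.52, so 1−k⁴ = 0.9269.
d_o³ = 16T/[π τ_allow (1−k⁴)] = 16×9.6800×10^7/(π×147.3×0.9269) = 3.612×10^6 mm³.
d_o = 153.4 mm.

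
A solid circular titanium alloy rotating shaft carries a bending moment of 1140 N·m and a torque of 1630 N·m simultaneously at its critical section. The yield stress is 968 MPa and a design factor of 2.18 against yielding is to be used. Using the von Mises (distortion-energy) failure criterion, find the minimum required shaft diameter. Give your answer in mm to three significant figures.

d = 34.7 mm

σ_allow = σ_y/n = 968/2.18 = 444.0 MPa.
For a solid shaft σ_b = 32M/(πd³) and τ = 16T/(πd³), so the von Mises stress is σ' = (16/πd³)·√(4M²+3T²).
√(4M²+3T²) = √(4×(1.140×10^6)² + 3×(1.630×10^6)²) = 3.629×10^6 N·mm.
d³ = 16×3.629×10^6/(π×444.0) = 41620 mm³.
d = 34.66 mm.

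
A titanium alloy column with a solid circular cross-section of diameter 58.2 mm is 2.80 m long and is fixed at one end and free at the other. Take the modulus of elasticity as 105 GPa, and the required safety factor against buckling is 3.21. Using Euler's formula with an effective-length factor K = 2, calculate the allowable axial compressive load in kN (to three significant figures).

P_allow = 5.80 kN

I = πd⁴/64 = π×58.2⁴/64 = 563200 mm⁴.
Effective length L_e = KL = 2×2.80 m = 5600 mm.
Euler critical load P_cr = π²EI/L_e² = π²×105000×563200/5600² = 18610 N.
P_allow = P_cr/n = 18610/3.21 = 5798 N.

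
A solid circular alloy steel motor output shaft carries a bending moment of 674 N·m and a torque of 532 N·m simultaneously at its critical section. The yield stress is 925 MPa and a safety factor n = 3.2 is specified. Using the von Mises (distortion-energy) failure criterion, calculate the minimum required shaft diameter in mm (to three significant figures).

σ_allow = σ_y/n = 925/3.2 = 289.1 MPa.
For a solid shaft σ_b = 32M/(πd³) and τ = 16T/(πd³), so the von Mises stress is σ' = (16/πd³)·√(4M²+3T²).
√(4M²+3T²) = √(4×(674000)² + 3×(532000)²) = 1.633×10^6 N·mm.
d³ = 16×1.633×10^6/(π×289.1) = 28770 mm³.
d = 30.64 mm.

d = 30.6 mm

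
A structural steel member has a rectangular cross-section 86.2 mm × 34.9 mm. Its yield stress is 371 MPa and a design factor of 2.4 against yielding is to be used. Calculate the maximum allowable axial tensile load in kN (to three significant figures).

σ_allow = 371/2.4 = 154.6 MPa.
A = 86.2×34.9 = 3008 mm².
F_allow = σ_allow × A = 154.6×3008 = 465000 N.

F_allow = 465 kN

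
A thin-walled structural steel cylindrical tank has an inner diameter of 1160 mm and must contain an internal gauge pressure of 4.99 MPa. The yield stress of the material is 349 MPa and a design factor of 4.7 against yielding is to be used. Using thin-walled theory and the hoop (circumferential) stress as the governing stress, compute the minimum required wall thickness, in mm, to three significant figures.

σ_allow = 349/4.7 = 74.26 MPa.
Hoop stress σ_h = pD/(2t), so t = pD/(2σ_allow) = 4.99×1160/(2×74.26) = 38.98 mm.

t = 39.0 mm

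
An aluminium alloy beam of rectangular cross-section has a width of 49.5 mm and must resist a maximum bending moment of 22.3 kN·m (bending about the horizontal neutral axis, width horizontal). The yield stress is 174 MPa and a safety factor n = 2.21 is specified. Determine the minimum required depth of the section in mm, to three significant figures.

σ_allow = 174/2.21 = 78.73 MPa.
For a rectangular section σ = 6M/(bh²), so h² = 6M/(b σ_allow) = 6×2.2300×10^7/(49.5×78.73) = 34330 mm².
h = 185.3 mm.

h = 185 mm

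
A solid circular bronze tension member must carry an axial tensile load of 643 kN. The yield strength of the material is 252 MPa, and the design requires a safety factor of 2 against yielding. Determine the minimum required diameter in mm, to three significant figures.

Allowable stress σ_allow = 252/2 = 126.0 MPa.
Required area A = F/σ_allow = 643000/126.0 = 5103 mm².
A = πd²/4 → d = √(4A/π) = 80.61 mm.

d = 80.6 mm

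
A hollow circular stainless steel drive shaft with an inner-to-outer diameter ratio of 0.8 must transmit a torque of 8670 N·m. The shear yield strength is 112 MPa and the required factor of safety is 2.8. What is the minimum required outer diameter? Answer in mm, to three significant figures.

τ_allow = 112/2.8 = 40.00 MPa.
For a hollow shaft τ = 16T/[πd_o³(1−k⁴)] with k = 0.8, so 1−k⁴ = 0.5904.
d_o³ = 16T/[π τ_allow (1−k⁴)] = 16×8670000/(π×40.00×0.5904) = 1.870×10^6 mm³.
d_o = 123.2 mm.

d_o = 123 mm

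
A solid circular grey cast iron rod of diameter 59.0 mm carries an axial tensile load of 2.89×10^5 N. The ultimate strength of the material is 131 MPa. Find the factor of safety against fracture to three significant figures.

A = πd²/4 = 2734 mm².
σ = F/A = 289000/2734 = 105.7 MPa.
n = 131/105.7 = 1.239.

n = 1.24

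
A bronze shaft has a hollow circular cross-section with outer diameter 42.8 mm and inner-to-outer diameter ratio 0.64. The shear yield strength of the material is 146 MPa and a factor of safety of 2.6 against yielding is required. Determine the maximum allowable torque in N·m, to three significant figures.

T_allow = 719 N·m

τ_allow = 146/2.6 = 56.15 MPa.
For a hollow shaft T_allow = τ_allow·πd_o³(1−k⁴)/16 with 1−k⁴ = 0.8322, so πd_o³(1−k⁴)/16 = 12810 mm³.
T_allow = 56.15×12810 = 719400 N·mm = 719.4 N·m.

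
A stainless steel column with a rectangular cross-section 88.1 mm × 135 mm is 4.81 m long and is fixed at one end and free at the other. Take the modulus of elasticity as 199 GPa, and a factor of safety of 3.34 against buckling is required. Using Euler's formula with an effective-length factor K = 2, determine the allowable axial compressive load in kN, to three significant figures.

P_allow = 48.9 kN

Buckling occurs about the weak axis: I_min = h·b³/12 = 135×88.1³/12 = 7.693×10^6 mm⁴ (b = 88.1 mm is the smaller dimension).
Effective length L_e = KL = 2×4.81 m = 9620 mm.
Euler critical load P_cr = π²EI/L_e² = π²×199000×7.693×10^6/9620² = 163300 N.
P_allow = P_cr/n = 163300/3.34 = 48880 N.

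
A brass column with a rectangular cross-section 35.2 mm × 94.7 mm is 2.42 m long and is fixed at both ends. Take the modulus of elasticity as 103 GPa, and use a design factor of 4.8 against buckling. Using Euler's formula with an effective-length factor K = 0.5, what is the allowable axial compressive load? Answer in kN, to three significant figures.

Buckling occurs about the weak axis: I_min = h·b³/12 = 94.7×35.2³/12 = 344200 mm⁴ (b = 35.2 mm is the smaller dimension).
Effective length L_e = KL = 0.5×2.42 m = 1210 mm.
Euler critical load P_cr = π²EI/L_e² = π²×103000×344200/1210² = 239000 N.
P_allow = P_cr/n = 239000/4.8 = 49790 N.

P_allow = 49.8 kN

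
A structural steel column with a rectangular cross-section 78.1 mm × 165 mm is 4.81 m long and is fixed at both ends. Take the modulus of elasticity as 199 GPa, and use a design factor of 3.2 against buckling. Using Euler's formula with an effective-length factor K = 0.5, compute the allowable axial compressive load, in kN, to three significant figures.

Buckling occurs about the weak axis: I_min = h·b³/12 = 165×78.1³/12 = 6.550×10^6 mm⁴ (b = 78.1 mm is the smaller dimension).
Effective length L_e = KL = 0.5×4.81 m = 2405 mm.
Euler critical load P_cr = π²EI/L_e² = π²×199000×6.550×10^6/2405² = 2.224×10^6 N.
P_allow = P_cr/n = 2.224×10^6/3.2 = 695100 N.

P_allow = 695 kN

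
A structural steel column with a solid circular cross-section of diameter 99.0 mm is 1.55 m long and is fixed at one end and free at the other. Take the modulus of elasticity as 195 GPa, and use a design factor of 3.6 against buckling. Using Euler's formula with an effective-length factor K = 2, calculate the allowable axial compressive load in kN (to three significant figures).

I = πd⁴/64 = π×99.0⁴/64 = 4.715×10^6 mm⁴.
Effective length L_e = KL = 2×1.55 m = 3100 mm.
Euler critical load P_cr = π²EI/L_e² = π²×195000×4.715×10^6/3100² = 944300 N.
P_allow = P_cr/n = 944300/3.6 = 262300 N.

P_allow = 262 kN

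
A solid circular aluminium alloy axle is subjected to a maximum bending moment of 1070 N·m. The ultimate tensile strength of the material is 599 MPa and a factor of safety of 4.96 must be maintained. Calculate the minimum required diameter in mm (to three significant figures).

d = 44.9 mm

σ_allow = 599/4.96 = 120.8 MPa.
For a solid circular section σ = 32M/(πd³), so d³ = 32M/(π σ_allow) = 32×1070000/(π×120.8) = 90250 mm³.
d = 44.86 mm.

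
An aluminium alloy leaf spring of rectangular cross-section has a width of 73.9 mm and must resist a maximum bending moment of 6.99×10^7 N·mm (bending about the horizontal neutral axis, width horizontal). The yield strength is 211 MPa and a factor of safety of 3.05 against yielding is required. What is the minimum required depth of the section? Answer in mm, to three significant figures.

σ_allow = 211/3.05 = 69.18 MPa.
For a rectangular section σ = 6M/(bh²), so h² = 6M/(b σ_allow) = 6×6.9900×10^7/(73.9×69.18) = 82040 mm².
h = 286.4 mm.

h = 286 mm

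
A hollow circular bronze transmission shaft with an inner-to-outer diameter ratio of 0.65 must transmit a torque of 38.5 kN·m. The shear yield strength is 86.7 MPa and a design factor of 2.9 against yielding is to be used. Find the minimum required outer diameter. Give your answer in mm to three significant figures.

d_o = 200 mm

τ_allow = 86.7/2.9 = 29.90 MPa.
For a hollow shaft τ = 16T/[πd_o³(1−k⁴)] with k = 0.65, so 1−k⁴ = 0.8215.
d_o³ = 16T/[π τ_allow (1−k⁴)] = 16×3.8500×10^7/(π×29.90×0.8215) = 7.984×10^6 mm³.
d_o = 199.9 mm.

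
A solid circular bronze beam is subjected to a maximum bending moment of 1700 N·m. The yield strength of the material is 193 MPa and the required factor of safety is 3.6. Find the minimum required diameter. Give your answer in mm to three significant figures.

d = 68.6 mm

σ_allow = 193/3.6 = 53.61 MPa.
For a solid circular section σ = 32M/(πd³), so d³ = 32M/(π σ_allow) = 32×1700000/(π×53.61) = 323000 mm³.
d = 68.61 mm.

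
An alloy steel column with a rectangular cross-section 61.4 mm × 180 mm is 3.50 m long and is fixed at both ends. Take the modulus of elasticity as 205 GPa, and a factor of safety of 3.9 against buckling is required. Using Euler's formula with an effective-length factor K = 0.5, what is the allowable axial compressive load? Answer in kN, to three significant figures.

Buckling occurs about the weak axis: I_min = h·b³/12 = 180×61.4³/12 = 3.472×10^6 mm⁴ (b = 61.4 mm is the smaller dimension).
Effective length L_e = KL = 0.5×3.50 m = 1750 mm.
Euler critical load P_cr = π²EI/L_e² = π²×205000×3.472×10^6/1750² = 2.294×10^6 N.
P_allow = P_cr/n = 2.294×10^6/3.9 = 588200 N.

P_allow = 588 kN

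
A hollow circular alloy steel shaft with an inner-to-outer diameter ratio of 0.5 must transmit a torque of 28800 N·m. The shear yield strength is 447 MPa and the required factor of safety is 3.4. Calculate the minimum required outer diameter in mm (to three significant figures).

d_o = 106 mm

τ_allow = 447/3.4 = 131.5 MPa.
For a hollow shaft τ = 16T/[πd_o³(1−k⁴)] with k = 0.5, so 1−k⁴ = 0.9375.
d_o³ = 16T/[π τ_allow (1−k⁴)] = 16×2.8800×10^7/(π×131.5×0.9375) = 1.190×10^6 mm³.
d_o = 106.0 mm.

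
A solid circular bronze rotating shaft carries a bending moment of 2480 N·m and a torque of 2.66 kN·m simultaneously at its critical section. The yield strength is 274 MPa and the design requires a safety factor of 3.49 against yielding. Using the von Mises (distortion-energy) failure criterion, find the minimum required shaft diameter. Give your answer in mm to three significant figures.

σ_allow = σ_y/n = 274/3.49 = 78.51 MPa.
For a solid shaft σ_b = 32M/(πd³) and τ = 16T/(πd³), so the von Mises stress is σ' = (16/πd³)·√(4M²+3T²).
√(4M²+3T²) = √(4×(2.480×10^6)² + 3×(2.660×10^6)²) = 6.770×10^6 N·mm.
d³ = 16×6.770×10^6/(π×78.51) = 439100 mm³.
d = 76.01 mm.

d = 76.0 mm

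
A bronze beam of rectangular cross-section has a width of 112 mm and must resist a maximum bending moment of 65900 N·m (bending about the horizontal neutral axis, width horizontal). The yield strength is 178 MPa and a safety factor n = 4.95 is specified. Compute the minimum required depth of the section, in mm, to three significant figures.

h = 313 mm

σ_allow = 178/4.95 = 35.96 MPa.
For a rectangular section σ = 6M/(bh²), so h² = 6M/(b σ_allow) = 6×6.5900×10^7/(112×35.96) = 98180 mm².
h = 313.3 mm.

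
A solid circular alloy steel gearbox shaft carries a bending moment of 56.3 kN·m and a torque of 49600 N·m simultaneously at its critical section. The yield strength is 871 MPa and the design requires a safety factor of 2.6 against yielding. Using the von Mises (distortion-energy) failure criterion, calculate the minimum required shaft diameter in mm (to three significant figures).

σ_allow = σ_y/n = 871/2.6 = 335.0 MPa.
For a solid shaft σ_b = 32M/(πd³) and τ = 16T/(πd³), so the von Mises stress is σ' = (16/πd³)·√(4M²+3T²).
√(4M²+3T²) = √(4×(5.630×10^7)² + 3×(4.960×10^7)²) = 1.416×10^8 N·mm.
d³ = 16×1.416×10^8/(π×335.0) = 2.153×10^6 mm³.
d = 129.1 mm.

d = 129 mm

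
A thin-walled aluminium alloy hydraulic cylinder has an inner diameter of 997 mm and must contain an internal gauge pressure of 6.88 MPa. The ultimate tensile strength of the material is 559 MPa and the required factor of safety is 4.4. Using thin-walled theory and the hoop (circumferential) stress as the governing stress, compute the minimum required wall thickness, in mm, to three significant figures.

σ_allow = 559/4.4 = 127.0 MPa.
Hoop stress σ_h = pD/(2t), so t = pD/(2σ_allow) = 6.88×997/(2×127.0) = 27.00 mm.

t = 27.0 mm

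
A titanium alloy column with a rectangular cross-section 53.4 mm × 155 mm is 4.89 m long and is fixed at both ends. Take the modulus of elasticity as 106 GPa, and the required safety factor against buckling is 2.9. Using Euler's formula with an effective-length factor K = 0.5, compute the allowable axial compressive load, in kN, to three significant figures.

P_allow = 119 kN

Buckling occurs about the weak axis: I_min = h·b³/12 = 155×53.4³/12 = 1.967×10^6 mm⁴ (b = 53.4 mm is the smaller dimension).
Effective length L_e = KL = 0.5×4.89 m = 2445 mm.
Euler critical load P_cr = π²EI/L_e² = π²×106000×1.967×10^6/2445² = 344200 N.
P_allow = P_cr/n = 344200/2.9 = 118700 N.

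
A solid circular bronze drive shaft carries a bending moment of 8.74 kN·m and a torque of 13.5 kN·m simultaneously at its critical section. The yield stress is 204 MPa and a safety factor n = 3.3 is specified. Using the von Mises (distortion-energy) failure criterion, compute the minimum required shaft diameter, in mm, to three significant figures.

σ_allow = σ_y/n = 204/3.3 = 61.82 MPa.
For a solid shaft σ_b = 32M/(πd³) and τ = 16T/(πd³), so the von Mises stress is σ' = (16/πd³)·√(4M²+3T²).
√(4M²+3T²) = √(4×(8.740×10^6)² + 3×(1.350×10^7)²) = 2.919×10^7 N·mm.
d³ = 16×2.919×10^7/(π×61.82) = 2.405×10^6 mm³.
d = 134.0 mm.

d = 134 mm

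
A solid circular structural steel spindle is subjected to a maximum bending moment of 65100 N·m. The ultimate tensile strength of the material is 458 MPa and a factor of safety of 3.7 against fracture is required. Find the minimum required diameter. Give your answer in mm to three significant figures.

d = 175 mm

σ_allow = 458/3.7 = 123.8 MPa.
For a solid circular section σ = 32M/(πd³), so d³ = 32M/(π σ_allow) = 32×6.5100×10^7/(π×123.8) = 5.357×10^6 mm³.
d = 175.0 mm.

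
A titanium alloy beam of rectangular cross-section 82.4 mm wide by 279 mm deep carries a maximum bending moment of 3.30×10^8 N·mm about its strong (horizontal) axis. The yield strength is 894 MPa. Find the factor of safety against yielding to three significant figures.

Section modulus S = bh²/6 = 82.4×279²/6 = 1.069×10^6 mm³.
σ = M/S = 3.3000×10^8/1.069×10^6 = 308.7 MPa.
n = 894/308.7 = 2.896.

n = 2.90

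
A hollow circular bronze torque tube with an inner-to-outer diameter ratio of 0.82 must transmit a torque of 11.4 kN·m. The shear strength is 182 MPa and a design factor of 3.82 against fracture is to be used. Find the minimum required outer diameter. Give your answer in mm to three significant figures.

d_o = 131 mm

τ_allow = 182/3.82 = 47.64 MPa.
For a hollow shaft τ = 16T/[πd_o³(1−k⁴)] with k = 0.82, so 1−k⁴ = 0.5479.
d_o³ = 16T/[π τ_allow (1−k⁴)] = 16×1.1400×10^7/(π×47.64×0.5479) = 2.224×10^6 mm³.
d_o = 130.5 mm.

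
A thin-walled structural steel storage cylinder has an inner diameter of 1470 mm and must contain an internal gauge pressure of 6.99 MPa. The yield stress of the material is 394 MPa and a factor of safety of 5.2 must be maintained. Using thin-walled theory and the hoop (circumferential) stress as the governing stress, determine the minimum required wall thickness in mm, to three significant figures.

t = 67.8 mm

σ_allow = 394/5.2 = 75.77 MPa.
Hoop stress σ_h = pD/(2t), so t = pD/(2σ_allow) = 6.99×1470/(2×75.77) = 67.81 mm.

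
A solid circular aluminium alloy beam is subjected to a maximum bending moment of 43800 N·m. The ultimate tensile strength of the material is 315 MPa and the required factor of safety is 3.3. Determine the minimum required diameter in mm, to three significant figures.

σ_allow = 315/3.3 = 95.45 MPa.
For a solid circular section σ = 32M/(πd³), so d³ = 32M/(π σ_allow) = 32×4.3800×10^7/(π×95.45) = 4.674×10^6 mm³.
d = 167.2 mm.

d = 167 mm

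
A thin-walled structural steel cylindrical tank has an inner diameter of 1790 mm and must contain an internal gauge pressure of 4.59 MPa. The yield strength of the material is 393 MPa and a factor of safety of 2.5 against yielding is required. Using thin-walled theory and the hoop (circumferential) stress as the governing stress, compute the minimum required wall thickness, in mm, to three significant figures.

t = 26.1 mm

σ_allow = 393/2.5 = 157.2 MPa.
Hoop stress σ_h = pD/(2t), so t = pD/(2σ_allow) = 4.59×1790/(2×157.2) = 26.13 mm.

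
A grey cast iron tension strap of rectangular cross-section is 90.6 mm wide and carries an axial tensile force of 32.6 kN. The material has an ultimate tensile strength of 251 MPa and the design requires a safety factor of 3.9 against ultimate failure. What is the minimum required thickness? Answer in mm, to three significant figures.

t = 5.59 mm

σ_allow = 251/3.9 = 64.36 MPa.
Required area A = F/σ_allow = 32600/64.36 = 506.5 mm².
t = A/w = 506.5/90.6 = 5.591 mm.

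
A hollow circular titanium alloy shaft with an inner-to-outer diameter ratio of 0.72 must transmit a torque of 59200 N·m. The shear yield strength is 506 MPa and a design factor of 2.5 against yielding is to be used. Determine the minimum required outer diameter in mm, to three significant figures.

τ_allow = 506/2.5 = 202.4 MPa.
For a hollow shaft τ = 16T/[πd_o³(1−k⁴)] with k = 0.72, so 1−k⁴ = 0.7313.
d_o³ = 16T/[π τ_allow (1−k⁴)] = 16×5.9200×10^7/(π×202.4×0.7313) = 2.037×10^6 mm³.
d_o = 126.8 mm.

d_o = 127 mm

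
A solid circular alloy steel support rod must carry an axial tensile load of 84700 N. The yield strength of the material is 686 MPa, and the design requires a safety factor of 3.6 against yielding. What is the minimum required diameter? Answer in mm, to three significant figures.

d = 23.8 mm

Allowable stress σ_allow = 686/3.6 = 190.6 MPa.
Required area A = F/σ_allow = 84700/190.6 = 444.5 mm².
A = πd²/4 → d = √(4A/π) = 23.79 mm.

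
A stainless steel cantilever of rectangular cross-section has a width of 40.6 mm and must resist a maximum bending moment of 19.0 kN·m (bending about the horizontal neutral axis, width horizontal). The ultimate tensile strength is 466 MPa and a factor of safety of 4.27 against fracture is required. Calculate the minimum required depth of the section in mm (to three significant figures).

h = 160 mm

σ_allow = 466/4.27 = 109.1 MPa.
For a rectangular section σ = 6M/(bh²), so h² = 6M/(b σ_allow) = 6×1.9000×10^7/(40.6×109.1) = 25730 mm².
h = 160.4 mm.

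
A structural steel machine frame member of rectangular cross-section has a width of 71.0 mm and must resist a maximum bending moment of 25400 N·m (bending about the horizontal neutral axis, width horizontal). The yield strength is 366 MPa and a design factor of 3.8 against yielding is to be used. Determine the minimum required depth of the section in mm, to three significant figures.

σ_allow = 366/3.8 = 96.32 MPa.
For a rectangular section σ = 6M/(bh²), so h² = 6M/(b σ_allow) = 6×2.5400×10^7/(71.0×96.32) = 22290 mm².
h = 149.3 mm.

h = 149 mm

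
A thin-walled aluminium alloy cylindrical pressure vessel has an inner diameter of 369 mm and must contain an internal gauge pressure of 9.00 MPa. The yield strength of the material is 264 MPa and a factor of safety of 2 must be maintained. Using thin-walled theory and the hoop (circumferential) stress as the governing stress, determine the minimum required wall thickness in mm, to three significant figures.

σ_allow = 264/2 = 132.0 MPa.
Hoop stress σ_h = pD/(2t), so t = pD/(2σ_allow) = 9.00×369/(2×132.0) = 12.58 mm.

t = 12.6 mm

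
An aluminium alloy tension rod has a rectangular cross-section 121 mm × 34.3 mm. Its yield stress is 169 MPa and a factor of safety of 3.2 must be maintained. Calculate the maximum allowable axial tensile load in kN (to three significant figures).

σ_allow = 169/3.2 = 52.81 MPa.
A = 121×34.3 = 4150 mm².
F_allow = σ_allow × A = 52.81×4150 = 219200 N.

F_allow = 219 kN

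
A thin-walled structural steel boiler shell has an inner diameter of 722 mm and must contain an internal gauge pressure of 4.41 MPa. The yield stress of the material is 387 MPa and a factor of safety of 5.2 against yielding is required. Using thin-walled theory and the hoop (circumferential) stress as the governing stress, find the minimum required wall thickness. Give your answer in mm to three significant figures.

t = 21.4 mm

σ_allow = 387/5.2 = 74.42 MPa.
Hoop stress σ_h = pD/(2t), so t = pD/(2σ_allow) = 4.41×722/(2×74.42) = 21.39 mm.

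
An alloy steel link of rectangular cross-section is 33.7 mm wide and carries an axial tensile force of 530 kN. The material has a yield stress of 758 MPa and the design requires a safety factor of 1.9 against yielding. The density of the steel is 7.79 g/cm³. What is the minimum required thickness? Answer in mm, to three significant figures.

t = 39.4 mm

σ_allow = 758/1.9 = 398.9 MPa.
Required area A = F/σ_allow = 530000/398.9 = 1328 mm².
t = A/w = 1328/33.7 = 39.42 mm.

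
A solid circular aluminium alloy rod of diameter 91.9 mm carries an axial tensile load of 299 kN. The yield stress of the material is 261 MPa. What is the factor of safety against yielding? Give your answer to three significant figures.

n = 5.79

A = πd²/4 = 6633 mm².
σ = F/A = 299000/6633 = 45.08 MPa.
n = 261/45.08 = 5.790.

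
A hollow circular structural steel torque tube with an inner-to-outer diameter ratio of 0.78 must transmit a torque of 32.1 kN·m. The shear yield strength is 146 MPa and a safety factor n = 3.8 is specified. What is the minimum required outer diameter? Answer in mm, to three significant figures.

τ_allow = 146/3.8 = 38.42 MPa.
For a hollow shaft τ = 16T/[πd_o³(1−k⁴)] with k = 0.78, so 1−k⁴ = 0.6298.
d_o³ = 16T/[π τ_allow (1−k⁴)] = 16×3.2100×10^7/(π×38.42×0.6298) = 6.756×10^6 mm³.
d_o = 189.0 mm.

d_o = 189 mm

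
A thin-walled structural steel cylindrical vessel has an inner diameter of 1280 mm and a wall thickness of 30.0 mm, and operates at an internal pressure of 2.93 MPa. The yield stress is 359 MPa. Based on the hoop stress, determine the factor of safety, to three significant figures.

n = 5.74

σ_h = pD/(2t) = 2.93×1280/(2×30.0) = 62.51 MPa.
n = 359/62.51 = 5.743.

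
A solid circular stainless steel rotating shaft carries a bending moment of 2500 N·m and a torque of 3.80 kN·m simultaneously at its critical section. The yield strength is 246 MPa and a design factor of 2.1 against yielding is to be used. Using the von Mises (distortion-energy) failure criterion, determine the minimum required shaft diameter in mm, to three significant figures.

d = 71.1 mm

σ_allow = σ_y/n = 246/2.1 = 117.1 MPa.
For a solid shaft σ_b = 32M/(πd³) and τ = 16T/(πd³), so the von Mises stress is σ' = (16/πd³)·√(4M²+3T²).
√(4M²+3T²) = √(4×(2.500×10^6)² + 3×(3.800×10^6)²) = 8.266×10^6 N·mm.
d³ = 16×8.266×10^6/(π×117.1) = 359400 mm³.
d = 71.10 mm.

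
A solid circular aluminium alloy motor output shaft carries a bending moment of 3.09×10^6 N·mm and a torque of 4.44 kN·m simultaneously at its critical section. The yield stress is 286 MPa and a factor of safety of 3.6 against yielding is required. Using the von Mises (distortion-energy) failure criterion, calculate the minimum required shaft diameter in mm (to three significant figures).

σ_allow = σ_y/n = 286/3.6 = 79.44 MPa.
For a solid shaft σ_b = 32M/(πd³) and τ = 16T/(πd³), so the von Mises stress is σ' = (16/πd³)·√(4M²+3T²).
√(4M²+3T²) = √(4×(3.090×10^6)² + 3×(4.440×10^6)²) = 9.866×10^6 N·mm.
d³ = 16×9.866×10^6/(π×79.44) = 632500 mm³.
d = 85.84 mm.

d = 85.8 mm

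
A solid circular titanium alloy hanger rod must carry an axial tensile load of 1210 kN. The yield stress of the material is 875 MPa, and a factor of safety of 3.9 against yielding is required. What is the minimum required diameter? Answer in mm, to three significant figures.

d = 82.9 mm

Allowable stress σ_allow = 875/3.9 = 224.4 MPa.
Required area A = F/σ_allow = 1210000/224.4 = 5393 mm².
A = πd²/4 → d = √(4A/π) = 82.87 mm.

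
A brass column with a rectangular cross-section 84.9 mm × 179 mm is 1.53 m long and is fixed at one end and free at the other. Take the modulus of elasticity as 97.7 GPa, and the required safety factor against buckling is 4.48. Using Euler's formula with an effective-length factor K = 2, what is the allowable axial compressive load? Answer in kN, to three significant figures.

P_allow = 210 kN

Buckling occurs about the weak axis: I_min = h·b³/12 = 179×84.9³/12 = 9.128×10^6 mm⁴ (b = 84.9 mm is the smaller dimension).
Effective length L_e = KL = 2×1.53 m = 3060 mm.
Euler critical load P_cr = π²EI/L_e² = π²×97700×9.128×10^6/3060² = 940000 N.
P_allow = P_cr/n = 940000/4.48 = 209800 N.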